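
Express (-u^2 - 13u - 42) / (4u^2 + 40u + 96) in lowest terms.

Apply the Euclidean algorithm:
  -u^2 - 13u - 42 = (-1/4)(4u^2 + 40u + 96) + (-3u - 18)
  4u^2 + 40u + 96 = (-(4/3)u - 16/3)(-3u - 18) + (0)
Last nonzero remainder: -3u - 18. Dividing through by -3 gives the monic gcd u + 6.
Cancel u + 6 from numerator and denominator to get the reduced form.

(-u - 7)/(4u + 16)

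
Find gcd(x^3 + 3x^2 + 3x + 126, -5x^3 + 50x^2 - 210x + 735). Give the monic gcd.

Repeated division with remainder:
  x^3 + 3x^2 + 3x + 126 = (-1/5)(-5x^3 + 50x^2 - 210x + 735) + (13x^2 - 39x + 273)
  -5x^3 + 50x^2 - 210x + 735 = (-(5/13)x + 35/13)(13x^2 - 39x + 273) + (0)
Last nonzero remainder: 13x^2 - 39x + 273. Dividing through by 13 gives the monic gcd x^2 - 3x + 21.

x^2 - 3x + 21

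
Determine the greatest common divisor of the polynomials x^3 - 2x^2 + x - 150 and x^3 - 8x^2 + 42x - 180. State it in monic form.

Repeated division with remainder:
  x^3 - 2x^2 + x - 150 = (x^3 - 8x^2 + 42x - 180) + (6x^2 - 41x + 30)
  x^3 - 8x^2 + 42x - 180 = ((1/6)x - 7/36)(6x^2 - 41x + 30) + ((1045/36)x - 1045/6)
  6x^2 - 41x + 30 = ((216/1045)x - 36/209)((1045/36)x - 1045/6) + (0)
Last nonzero remainder: (1045/36)x - 1045/6. Dividing through by 1045/36 gives the monic gcd x - 6.

x - 6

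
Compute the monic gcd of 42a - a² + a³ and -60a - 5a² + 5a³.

Repeated division with remainder:
  a³ - a² + 42a = (1/5)(5a³ - 5a² - 60a) + (54a)
  5a³ - 5a² - 60a = ((5/54)a² - (5/54)a - 10/9)(54a) + (0)
Last nonzero remainder: 54a. Dividing through by 54 gives the monic gcd a.

a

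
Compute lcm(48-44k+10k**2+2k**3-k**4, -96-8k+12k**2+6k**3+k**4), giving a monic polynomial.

-576+336k+8k**2-20k**3-6k**4+2k**5+k**6

Euclidean algorithm in ℚ[k]:
  -k**4+2k**3+10k**2-44k+48 = (-1)(k**4+6k**3+12k**2-8k-96) + (8k**3+22k**2-52k-48)
  k**4+6k**3+12k**2-8k-96 = ((1/8)k+13/32)(8k**3+22k**2-52k-48) + ((153/16)k**2+(153/8)k-153/2)
  8k**3+22k**2-52k-48 = ((128/153)k+32/51)((153/16)k**2+(153/8)k-153/2) + (0)
Last nonzero remainder: (153/16)k**2+(153/8)k-153/2. Dividing through by 153/16 gives the monic gcd k**2+2k-8.
Then lcm(f, g) = f·g / gcd(f, g); expanding and making the result monic gives the answer.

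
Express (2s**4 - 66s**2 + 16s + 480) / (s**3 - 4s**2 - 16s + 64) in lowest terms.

(2s**2 + 16s + 30)/(s + 4)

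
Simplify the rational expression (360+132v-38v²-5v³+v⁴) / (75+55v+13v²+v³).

Repeated division with remainder:
  v⁴-5v³-38v²+132v+360 = (v-18)(v³+13v²+55v+75) + (141v²+1047v+1710)
  v³+13v²+55v+75 = ((1/141)v+262/6627)(141v²+1047v+1710) + ((3267/2209)v+16335/2209)
  141v²+1047v+1710 = ((103823/1089)v+83942/363)((3267/2209)v+16335/2209) + (0)
Last nonzero remainder: (3267/2209)v+16335/2209. Dividing through by 3267/2209 gives the monic gcd v+5.
Cancel v+5 from numerator and denominator to get the reduced form.

(72+12v-10v²+v³)/(15+8v+v²)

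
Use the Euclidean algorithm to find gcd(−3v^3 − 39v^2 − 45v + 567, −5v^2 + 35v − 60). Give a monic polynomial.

v − 3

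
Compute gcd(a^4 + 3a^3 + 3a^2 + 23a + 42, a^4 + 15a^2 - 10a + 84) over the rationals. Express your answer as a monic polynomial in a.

Apply the Euclidean algorithm:
  a^4 + 3a^3 + 3a^2 + 23a + 42 = (a^4 + 15a^2 - 10a + 84) + (3a^3 - 12a^2 + 33a - 42)
  a^4 + 15a^2 - 10a + 84 = ((1/3)a + 4/3)(3a^3 - 12a^2 + 33a - 42) + (20a^2 - 40a + 140)
  3a^3 - 12a^2 + 33a - 42 = ((3/20)a - 3/10)(20a^2 - 40a + 140) + (0)
Last nonzero remainder: 20a^2 - 40a + 140. Dividing through by 20 gives the monic gcd a^2 - 2a + 7.

a^2 - 2a + 7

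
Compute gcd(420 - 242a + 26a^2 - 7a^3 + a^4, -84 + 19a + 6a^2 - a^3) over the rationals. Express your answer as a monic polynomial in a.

-7 + a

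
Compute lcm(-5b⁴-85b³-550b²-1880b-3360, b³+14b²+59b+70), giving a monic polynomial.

b⁶+24b⁵+239b⁴+1316b³+4404b²+8464b+6720

Euclidean algorithm in ℚ[b]:
  -5b⁴-85b³-550b²-1880b-3360 = (-5b-15)(b³+14b²+59b+70) + (-45b²-645b-2310)
  b³+14b²+59b+70 = (-(1/45)b+1/135)(-45b²-645b-2310) + ((112/9)b+784/9)
  -45b²-645b-2310 = (-(405/112)b-1485/56)((112/9)b+784/9) + (0)
Last nonzero remainder: (112/9)b+784/9. Dividing through by 112/9 gives the monic gcd b+7.
Then lcm(f, g) = f·g / gcd(f, g); expanding and making the result monic gives the answer.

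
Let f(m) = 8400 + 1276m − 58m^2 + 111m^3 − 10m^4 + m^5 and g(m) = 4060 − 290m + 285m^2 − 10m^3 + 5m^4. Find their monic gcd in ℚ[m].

Apply the Euclidean algorithm:
  m^5 − 10m^4 + 111m^3 − 58m^2 + 1276m + 8400 = ((1/5)m − 8/5)(5m^4 − 10m^3 + 285m^2 − 290m + 4060) + (38m^3 + 456m^2 + 14896)
  5m^4 − 10m^3 + 285m^2 − 290m + 4060 = ((5/38)m − 35/19)(38m^3 + 456m^2 + 14896) + (1125m^2 − 2250m + 31500)
  38m^3 + 456m^2 + 14896 = ((38/1125)m + 532/1125)(1125m^2 − 2250m + 31500) + (0)
Last nonzero remainder: 1125m^2 − 2250m + 31500. Dividing through by 1125 gives the monic gcd m^2 − 2m + 28.

28 − 2m + m^2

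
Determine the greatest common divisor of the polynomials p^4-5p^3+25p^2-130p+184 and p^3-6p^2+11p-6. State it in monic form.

p-2

Apply the Euclidean algorithm:
  p^4-5p^3+25p^2-130p+184 = (p+1)(p^3-6p^2+11p-6) + (20p^2-135p+190)
  p^3-6p^2+11p-6 = ((1/20)p+3/80)(20p^2-135p+190) + ((105/16)p-105/8)
  20p^2-135p+190 = ((64/21)p-304/21)((105/16)p-105/8) + (0)
Last nonzero remainder: (105/16)p-105/8. Dividing through by 105/16 gives the monic gcd p-2.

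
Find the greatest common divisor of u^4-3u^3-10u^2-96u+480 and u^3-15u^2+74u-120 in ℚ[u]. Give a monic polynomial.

u^2-9u+20

Repeated division with remainder:
  u^4-3u^3-10u^2-96u+480 = (u+12)(u^3-15u^2+74u-120) + (96u^2-864u+1920)
  u^3-15u^2+74u-120 = ((1/96)u-1/16)(96u^2-864u+1920) + (0)
Last nonzero remainder: 96u^2-864u+1920. Dividing through by 96 gives the monic gcd u^2-9u+20.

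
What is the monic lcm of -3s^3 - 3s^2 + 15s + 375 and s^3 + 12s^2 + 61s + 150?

Euclidean algorithm in ℚ[s]:
  -3s^3 - 3s^2 + 15s + 375 = (-3)(s^3 + 12s^2 + 61s + 150) + (33s^2 + 198s + 825)
  s^3 + 12s^2 + 61s + 150 = ((1/33)s + 2/11)(33s^2 + 198s + 825) + (0)
Last nonzero remainder: 33s^2 + 198s + 825. Dividing through by 33 gives the monic gcd s^2 + 6s + 25.
Then lcm(f, g) = f·g / gcd(f, g); expanding and making the result monic gives the answer.

s^4 + 7s^3 + s^2 - 155s - 750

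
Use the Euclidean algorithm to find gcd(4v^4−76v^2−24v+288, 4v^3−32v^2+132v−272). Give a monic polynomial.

v−4

Apply the Euclidean algorithm:
  4v^4−76v^2−24v+288 = (v+8)(4v^3−32v^2+132v−272) + (48v^2−808v+2464)
  4v^3−32v^2+132v−272 = ((1/12)v+53/72)(48v^2−808v+2464) + ((4693/9)v−18772/9)
  48v^2−808v+2464 = ((432/4693)v−5544/4693)((4693/9)v−18772/9) + (0)
Last nonzero remainder: (4693/9)v−18772/9. Dividing through by 4693/9 gives the monic gcd v−4.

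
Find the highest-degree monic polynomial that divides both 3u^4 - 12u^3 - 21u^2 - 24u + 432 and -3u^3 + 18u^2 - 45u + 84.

u - 4

Euclidean algorithm in ℚ[u]:
  3u^4 - 12u^3 - 21u^2 - 24u + 432 = (-u - 2)(-3u^3 + 18u^2 - 45u + 84) + (-30u^2 - 30u + 600)
  -3u^3 + 18u^2 - 45u + 84 = ((1/10)u - 7/10)(-30u^2 - 30u + 600) + (-126u + 504)
  -30u^2 - 30u + 600 = ((5/21)u + 25/21)(-126u + 504) + (0)
Last nonzero remainder: -126u + 504. Dividing through by -126 gives the monic gcd u - 4.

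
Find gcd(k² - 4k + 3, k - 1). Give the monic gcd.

k - 1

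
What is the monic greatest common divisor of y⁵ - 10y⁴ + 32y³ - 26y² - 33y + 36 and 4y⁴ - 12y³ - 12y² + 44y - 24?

y² - 4y + 3

Euclidean algorithm in ℚ[y]:
  y⁵ - 10y⁴ + 32y³ - 26y² - 33y + 36 = ((1/4)y - 7/4)(4y⁴ - 12y³ - 12y² + 44y - 24) + (14y³ - 58y² + 50y - 6)
  4y⁴ - 12y³ - 12y² + 44y - 24 = ((2/7)y + 16/49)(14y³ - 58y² + 50y - 6) + (-(360/49)y² + (1440/49)y - 1080/49)
  14y³ - 58y² + 50y - 6 = (-(343/180)y + 49/180)(-(360/49)y² + (1440/49)y - 1080/49) + (0)
Last nonzero remainder: -(360/49)y² + (1440/49)y - 1080/49. Dividing through by -360/49 gives the monic gcd y² - 4y + 3.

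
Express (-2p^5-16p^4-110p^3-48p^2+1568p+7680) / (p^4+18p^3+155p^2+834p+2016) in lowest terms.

(-2p^3-6p^2+16p+160)/(p^2+13p+42)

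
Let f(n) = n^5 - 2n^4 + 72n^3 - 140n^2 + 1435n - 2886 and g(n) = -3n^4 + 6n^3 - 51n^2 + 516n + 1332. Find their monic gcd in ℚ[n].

Repeated division with remainder:
  n^5 - 2n^4 + 72n^3 - 140n^2 + 1435n - 2886 = (-(1/3)n)(-3n^4 + 6n^3 - 51n^2 + 516n + 1332) + (55n^3 + 32n^2 + 1879n - 2886)
  -3n^4 + 6n^3 - 51n^2 + 516n + 1332 = (-(3/55)n + 426/3025)(55n^3 + 32n^2 + 1879n - 2886) + ((142128/3025)n^2 + (284256/3025)n + 5258736/3025)
  55n^3 + 32n^2 + 1879n - 2886 = ((166375/142128)n - 39325/23688)((142128/3025)n^2 + (284256/3025)n + 5258736/3025) + (0)
Last nonzero remainder: (142128/3025)n^2 + (284256/3025)n + 5258736/3025. Dividing through by 142128/3025 gives the monic gcd n^2 + 2n + 37.

n^2 + 2n + 37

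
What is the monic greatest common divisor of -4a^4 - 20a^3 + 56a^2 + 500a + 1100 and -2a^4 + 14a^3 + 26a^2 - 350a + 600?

a^2 - 25

Euclidean algorithm in ℚ[a]:
  -4a^4 - 20a^3 + 56a^2 + 500a + 1100 = (2)(-2a^4 + 14a^3 + 26a^2 - 350a + 600) + (-48a^3 + 4a^2 + 1200a - 100)
  -2a^4 + 14a^3 + 26a^2 - 350a + 600 = ((1/24)a - 83/288)(-48a^3 + 4a^2 + 1200a - 100) + (-(1645/72)a^2 + 41125/72)
  -48a^3 + 4a^2 + 1200a - 100 = ((3456/1645)a - 288/1645)(-(1645/72)a^2 + 41125/72) + (0)
Last nonzero remainder: -(1645/72)a^2 + 41125/72. Dividing through by -1645/72 gives the monic gcd a^2 - 25.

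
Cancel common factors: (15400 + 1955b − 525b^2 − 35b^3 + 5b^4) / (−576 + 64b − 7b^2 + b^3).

(−1925 − 485b + 5b^2 + 5b^3)/(72 + b + b^2)

Euclidean algorithm in ℚ[b]:
  5b^4 − 35b^3 − 525b^2 + 1955b + 15400 = (5b)(b^3 − 7b^2 + 64b − 576) + (−845b^2 + 4835b + 15400)
  b^3 − 7b^2 + 64b − 576 = (−(1/845)b + 216/142805)(−845b^2 + 4835b + 15400) + ((2139552/28561)b − 17116416/28561)
  −845b^2 + 4835b + 15400 = (−(24134045/2139552)b − 54979925/2139552)((2139552/28561)b − 17116416/28561) + (0)
Last nonzero remainder: (2139552/28561)b − 17116416/28561. Dividing through by 2139552/28561 gives the monic gcd b − 8.
Cancel b − 8 from numerator and denominator to get the reduced form.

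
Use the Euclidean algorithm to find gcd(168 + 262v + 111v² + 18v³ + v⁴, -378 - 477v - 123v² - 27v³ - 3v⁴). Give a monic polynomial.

Euclidean algorithm in ℚ[v]:
  v⁴ + 18v³ + 111v² + 262v + 168 = (-1/3)(-3v⁴ - 27v³ - 123v² - 477v - 378) + (9v³ + 70v² + 103v + 42)
  -3v⁴ - 27v³ - 123v² - 477v - 378 = (-(1/3)v - 11/27)(9v³ + 70v² + 103v + 42) + (-(1624/27)v² - (11368/27)v - 3248/9)
  9v³ + 70v² + 103v + 42 = (-(243/1624)v - 27/232)(-(1624/27)v² - (11368/27)v - 3248/9) + (0)
Last nonzero remainder: -(1624/27)v² - (11368/27)v - 3248/9. Dividing through by -1624/27 gives the monic gcd v² + 7v + 6.

6 + 7v + v²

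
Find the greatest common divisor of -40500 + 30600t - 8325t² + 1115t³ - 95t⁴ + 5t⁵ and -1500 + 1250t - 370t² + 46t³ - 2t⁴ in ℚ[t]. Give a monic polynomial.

15 - 8t + t²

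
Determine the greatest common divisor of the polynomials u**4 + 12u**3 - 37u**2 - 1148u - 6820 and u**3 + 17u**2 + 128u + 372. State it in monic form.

u**2 + 11u + 62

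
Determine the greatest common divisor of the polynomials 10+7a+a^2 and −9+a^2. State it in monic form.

1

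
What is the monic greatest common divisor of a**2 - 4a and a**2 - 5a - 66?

1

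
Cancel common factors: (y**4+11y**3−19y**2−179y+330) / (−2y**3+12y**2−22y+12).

(−y**2−16y−55)/(2y−2)

Repeated division with remainder:
  y**4+11y**3−19y**2−179y+330 = (−(1/2)y−17/2)(−2y**3+12y**2−22y+12) + (72y**2−360y+432)
  −2y**3+12y**2−22y+12 = (−(1/36)y+1/36)(72y**2−360y+432) + (0)
Last nonzero remainder: 72y**2−360y+432. Dividing through by 72 gives the monic gcd y**2−5y+6.
Cancel y**2−5y+6 from numerator and denominator to get the reduced form.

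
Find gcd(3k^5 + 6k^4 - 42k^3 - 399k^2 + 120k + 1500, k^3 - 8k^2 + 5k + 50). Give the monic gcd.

k^2 - 3k - 10

By polynomial division,
  3k^5 + 6k^4 - 42k^3 - 399k^2 + 120k + 1500 = (3k^2 + 30k + 183)(k^3 - 8k^2 + 5k + 50) + (765k^2 - 2295k - 7650)
  k^3 - 8k^2 + 5k + 50 = ((1/765)k - 1/153)(765k^2 - 2295k - 7650) + (0)
Last nonzero remainder: 765k^2 - 2295k - 7650. Dividing through by 765 gives the monic gcd k^2 - 3k - 10.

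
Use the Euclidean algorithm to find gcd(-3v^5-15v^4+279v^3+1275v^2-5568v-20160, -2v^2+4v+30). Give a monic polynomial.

Repeated division with remainder:
  -3v^5-15v^4+279v^3+1275v^2-5568v-20160 = ((3/2)v^3+(21/2)v^2-96v-672)(-2v^2+4v+30) + (0)
Last nonzero remainder: -2v^2+4v+30. Dividing through by -2 gives the monic gcd v^2-2v-15.

v^2-2v-15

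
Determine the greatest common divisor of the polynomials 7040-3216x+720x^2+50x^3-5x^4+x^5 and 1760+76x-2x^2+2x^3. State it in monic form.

Euclidean algorithm in ℚ[x]:
  x^5-5x^4+50x^3+720x^2-3216x+7040 = ((1/2)x^2-2x+4)(2x^3-2x^2+76x+1760) + (0)
Last nonzero remainder: 2x^3-2x^2+76x+1760. Dividing through by 2 gives the monic gcd x^3-x^2+38x+880.

880+38x-x^2+x^3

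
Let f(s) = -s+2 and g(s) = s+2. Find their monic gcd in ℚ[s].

1

By polynomial division,
  -s+2 = (-1)(s+2) + (4)
  s+2 = ((1/4)s+1/2)(4) + (0)
The last nonzero remainder is the constant 4, so the polynomials are coprime and gcd = 1.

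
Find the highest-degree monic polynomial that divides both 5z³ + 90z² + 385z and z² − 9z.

z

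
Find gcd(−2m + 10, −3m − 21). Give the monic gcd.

1

By polynomial division,
  −2m + 10 = (2/3)(−3m − 21) + (24)
  −3m − 21 = (−(1/8)m − 7/8)(24) + (0)
The last nonzero remainder is the constant 24, so the polynomials are coprime and gcd = 1.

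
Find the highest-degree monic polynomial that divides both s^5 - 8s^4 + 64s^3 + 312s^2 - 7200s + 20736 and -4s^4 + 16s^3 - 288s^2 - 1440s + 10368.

s^3 - 10s^2 + 132s - 432

Apply the Euclidean algorithm:
  s^5 - 8s^4 + 64s^3 + 312s^2 - 7200s + 20736 = (-(1/4)s + 1)(-4s^4 + 16s^3 - 288s^2 - 1440s + 10368) + (-24s^3 + 240s^2 - 3168s + 10368)
  -4s^4 + 16s^3 - 288s^2 - 1440s + 10368 = ((1/6)s + 1)(-24s^3 + 240s^2 - 3168s + 10368) + (0)
Last nonzero remainder: -24s^3 + 240s^2 - 3168s + 10368. Dividing through by -24 gives the monic gcd s^3 - 10s^2 + 132s - 432.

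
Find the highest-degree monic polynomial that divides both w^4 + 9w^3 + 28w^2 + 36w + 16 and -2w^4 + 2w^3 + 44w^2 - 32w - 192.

Repeated division with remainder:
  w^4 + 9w^3 + 28w^2 + 36w + 16 = (-1/2)(-2w^4 + 2w^3 + 44w^2 - 32w - 192) + (10w^3 + 50w^2 + 20w - 80)
  -2w^4 + 2w^3 + 44w^2 - 32w - 192 = (-(1/5)w + 6/5)(10w^3 + 50w^2 + 20w - 80) + (-12w^2 - 72w - 96)
  10w^3 + 50w^2 + 20w - 80 = (-(5/6)w + 5/6)(-12w^2 - 72w - 96) + (0)
Last nonzero remainder: -12w^2 - 72w - 96. Dividing through by -12 gives the monic gcd w^2 + 6w + 8.

w^2 + 6w + 8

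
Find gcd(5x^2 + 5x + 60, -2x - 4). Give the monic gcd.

1

Apply the Euclidean algorithm:
  5x^2 + 5x + 60 = (-(5/2)x + 5/2)(-2x - 4) + (70)
  -2x - 4 = (-(1/35)x - 2/35)(70) + (0)
The last nonzero remainder is the constant 70, so the polynomials are coprime and gcd = 1.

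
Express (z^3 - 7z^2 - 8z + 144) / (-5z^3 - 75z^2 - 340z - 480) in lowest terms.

Repeated division with remainder:
  z^3 - 7z^2 - 8z + 144 = (-1/5)(-5z^3 - 75z^2 - 340z - 480) + (-22z^2 - 76z + 48)
  -5z^3 - 75z^2 - 340z - 480 = ((5/22)z + 635/242)(-22z^2 - 76z + 48) + (-(18330/121)z - 73320/121)
  -22z^2 - 76z + 48 = ((1331/9165)z - 242/3055)(-(18330/121)z - 73320/121) + (0)
Last nonzero remainder: -(18330/121)z - 73320/121. Dividing through by -18330/121 gives the monic gcd z + 4.
Cancel z + 4 from numerator and denominator to get the reduced form.

(-z^2 + 11z - 36)/(5z^2 + 55z + 120)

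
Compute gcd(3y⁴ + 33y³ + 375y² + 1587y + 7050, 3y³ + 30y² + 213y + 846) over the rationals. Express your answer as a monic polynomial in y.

y² + 4y + 47

Apply the Euclidean algorithm:
  3y⁴ + 33y³ + 375y² + 1587y + 7050 = (y + 1)(3y³ + 30y² + 213y + 846) + (132y² + 528y + 6204)
  3y³ + 30y² + 213y + 846 = ((1/44)y + 3/22)(132y² + 528y + 6204) + (0)
Last nonzero remainder: 132y² + 528y + 6204. Dividing through by 132 gives the monic gcd y² + 4y + 47.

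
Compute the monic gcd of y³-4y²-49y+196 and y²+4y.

1

Euclidean algorithm in ℚ[y]:
  y³-4y²-49y+196 = (y-8)(y²+4y) + (-17y+196)
  y²+4y = (-(1/17)y-264/289)(-17y+196) + (51744/289)
  -17y+196 = (-(4913/51744)y+289/264)(51744/289) + (0)
The last nonzero remainder is the constant 51744/289, so the polynomials are coprime and gcd = 1.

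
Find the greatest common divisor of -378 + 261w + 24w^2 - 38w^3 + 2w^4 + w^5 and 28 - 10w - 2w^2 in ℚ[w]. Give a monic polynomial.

-14 + 5w + w^2

Euclidean algorithm in ℚ[w]:
  w^5 + 2w^4 - 38w^3 + 24w^2 + 261w - 378 = (-(1/2)w^3 + (3/2)w^2 + (9/2)w - 27/2)(-2w^2 - 10w + 28) + (0)
Last nonzero remainder: -2w^2 - 10w + 28. Dividing through by -2 gives the monic gcd w^2 + 5w - 14.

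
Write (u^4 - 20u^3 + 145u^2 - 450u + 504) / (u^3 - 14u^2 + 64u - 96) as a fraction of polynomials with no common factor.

(u^2 - 10u + 21)/(u - 4)

Apply the Euclidean algorithm:
  u^4 - 20u^3 + 145u^2 - 450u + 504 = (u - 6)(u^3 - 14u^2 + 64u - 96) + (-3u^2 + 30u - 72)
  u^3 - 14u^2 + 64u - 96 = (-(1/3)u + 4/3)(-3u^2 + 30u - 72) + (0)
Last nonzero remainder: -3u^2 + 30u - 72. Dividing through by -3 gives the monic gcd u^2 - 10u + 24.
Cancel u^2 - 10u + 24 from numerator and denominator to get the reduced form.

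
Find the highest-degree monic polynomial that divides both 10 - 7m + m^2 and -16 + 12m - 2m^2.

-2 + m

Repeated division with remainder:
  m^2 - 7m + 10 = (-1/2)(-2m^2 + 12m - 16) + (-m + 2)
  -2m^2 + 12m - 16 = (2m - 8)(-m + 2) + (0)
Last nonzero remainder: -m + 2. Dividing through by -1 gives the monic gcd m - 2.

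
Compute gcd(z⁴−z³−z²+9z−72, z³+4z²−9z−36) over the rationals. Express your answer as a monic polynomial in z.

z²−9

By polynomial division,
  z⁴−z³−z²+9z−72 = (z−5)(z³+4z²−9z−36) + (28z²−252)
  z³+4z²−9z−36 = ((1/28)z+1/7)(28z²−252) + (0)
Last nonzero remainder: 28z²−252. Dividing through by 28 gives the monic gcd z²−9.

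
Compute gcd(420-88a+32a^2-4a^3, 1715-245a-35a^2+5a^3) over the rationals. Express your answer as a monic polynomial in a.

-7+a

Repeated division with remainder:
  -4a^3+32a^2-88a+420 = (-4/5)(5a^3-35a^2-245a+1715) + (4a^2-284a+1792)
  5a^3-35a^2-245a+1715 = ((5/4)a+80)(4a^2-284a+1792) + (20235a-141645)
  4a^2-284a+1792 = ((4/20235)a-256/20235)(20235a-141645) + (0)
Last nonzero remainder: 20235a-141645. Dividing through by 20235 gives the monic gcd a-7.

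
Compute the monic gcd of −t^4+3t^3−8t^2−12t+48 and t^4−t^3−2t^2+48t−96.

Euclidean algorithm in ℚ[t]:
  −t^4+3t^3−8t^2−12t+48 = (−1)(t^4−t^3−2t^2+48t−96) + (2t^3−10t^2+36t−48)
  t^4−t^3−2t^2+48t−96 = ((1/2)t+2)(2t^3−10t^2+36t−48) + (0)
Last nonzero remainder: 2t^3−10t^2+36t−48. Dividing through by 2 gives the monic gcd t^3−5t^2+18t−24.

t^3−5t^2+18t−24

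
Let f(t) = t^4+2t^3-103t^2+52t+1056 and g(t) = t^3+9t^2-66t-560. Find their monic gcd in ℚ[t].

Repeated division with remainder:
  t^4+2t^3-103t^2+52t+1056 = (t-7)(t^3+9t^2-66t-560) + (26t^2+150t-2864)
  t^3+9t^2-66t-560 = ((1/26)t+21/169)(26t^2+150t-2864) + ((4312/169)t-34496/169)
  26t^2+150t-2864 = ((2197/2156)t+30251/2156)((4312/169)t-34496/169) + (0)
Last nonzero remainder: (4312/169)t-34496/169. Dividing through by 4312/169 gives the monic gcd t-8.

t-8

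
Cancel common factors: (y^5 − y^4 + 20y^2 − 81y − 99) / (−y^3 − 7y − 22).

By polynomial division,
  y^5 − y^4 + 20y^2 − 81y − 99 = (−y^2 + y + 7)(−y^3 − 7y − 22) + (5y^2 − 10y + 55)
  −y^3 − 7y − 22 = (−(1/5)y − 2/5)(5y^2 − 10y + 55) + (0)
Last nonzero remainder: 5y^2 − 10y + 55. Dividing through by 5 gives the monic gcd y^2 − 2y + 11.
Cancel y^2 − 2y + 11 from numerator and denominator to get the reduced form.

(−y^3 − y^2 + 9y + 9)/(y + 2)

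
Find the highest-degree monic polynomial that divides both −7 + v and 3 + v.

1

Apply the Euclidean algorithm:
  v − 7 = (v + 3) + (−10)
  v + 3 = (−(1/10)v − 3/10)(−10) + (0)
The last nonzero remainder is the constant −10, so the polynomials are coprime and gcd = 1.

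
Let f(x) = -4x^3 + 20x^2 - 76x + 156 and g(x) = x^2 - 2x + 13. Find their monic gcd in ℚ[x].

Apply the Euclidean algorithm:
  -4x^3 + 20x^2 - 76x + 156 = (-4x + 12)(x^2 - 2x + 13) + (0)
The last nonzero remainder x^2 - 2x + 13 is already monic.

x^2 - 2x + 13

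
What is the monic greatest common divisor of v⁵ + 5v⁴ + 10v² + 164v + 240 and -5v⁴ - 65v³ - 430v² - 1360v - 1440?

Apply the Euclidean algorithm:
  v⁵ + 5v⁴ + 10v² + 164v + 240 = (-(1/5)v + 8/5)(-5v⁴ - 65v³ - 430v² - 1360v - 1440) + (18v³ + 426v² + 2052v + 2544)
  -5v⁴ - 65v³ - 430v² - 1360v - 1440 = (-(5/18)v + 80/27)(18v³ + 426v² + 2052v + 2544) + (-(10100/9)v² - (20200/3)v - 80800/9)
  18v³ + 426v² + 2052v + 2544 = (-(81/5050)v - 1431/5050)(-(10100/9)v² - (20200/3)v - 80800/9) + (0)
Last nonzero remainder: -(10100/9)v² - (20200/3)v - 80800/9. Dividing through by -10100/9 gives the monic gcd v² + 6v + 8.

v² + 6v + 8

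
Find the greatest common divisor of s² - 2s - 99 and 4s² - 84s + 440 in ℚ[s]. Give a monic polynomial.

s - 11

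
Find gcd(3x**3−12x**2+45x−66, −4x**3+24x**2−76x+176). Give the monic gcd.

Repeated division with remainder:
  3x**3−12x**2+45x−66 = (−3/4)(−4x**3+24x**2−76x+176) + (6x**2−12x+66)
  −4x**3+24x**2−76x+176 = (−(2/3)x+8/3)(6x**2−12x+66) + (0)
Last nonzero remainder: 6x**2−12x+66. Dividing through by 6 gives the monic gcd x**2−2x+11.

x**2−2x+11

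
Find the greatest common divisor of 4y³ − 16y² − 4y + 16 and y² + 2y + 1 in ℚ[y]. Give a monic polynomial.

y + 1

Apply the Euclidean algorithm:
  4y³ − 16y² − 4y + 16 = (4y − 24)(y² + 2y + 1) + (40y + 40)
  y² + 2y + 1 = ((1/40)y + 1/40)(40y + 40) + (0)
Last nonzero remainder: 40y + 40. Dividing through by 40 gives the monic gcd y + 1.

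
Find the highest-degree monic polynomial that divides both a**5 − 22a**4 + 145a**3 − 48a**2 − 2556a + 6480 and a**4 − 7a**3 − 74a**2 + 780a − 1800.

Euclidean algorithm in ℚ[a]:
  a**5 − 22a**4 + 145a**3 − 48a**2 − 2556a + 6480 = (a − 15)(a**4 − 7a**3 − 74a**2 + 780a − 1800) + (114a**3 − 1938a**2 + 10944a − 20520)
  a**4 − 7a**3 − 74a**2 + 780a − 1800 = ((1/114)a + 5/57)(114a**3 − 1938a**2 + 10944a − 20520) + (0)
Last nonzero remainder: 114a**3 − 1938a**2 + 10944a − 20520. Dividing through by 114 gives the monic gcd a**3 − 17a**2 + 96a − 180.

a**3 − 17a**2 + 96a − 180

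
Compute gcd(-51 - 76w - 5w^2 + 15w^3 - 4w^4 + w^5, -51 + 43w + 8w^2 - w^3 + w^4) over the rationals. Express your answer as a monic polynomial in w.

17 - 3w + w^2

Euclidean algorithm in ℚ[w]:
  w^5 - 4w^4 + 15w^3 - 5w^2 - 76w - 51 = (w - 3)(w^4 - w^3 + 8w^2 + 43w - 51) + (4w^3 - 24w^2 + 104w - 204)
  w^4 - w^3 + 8w^2 + 43w - 51 = ((1/4)w + 5/4)(4w^3 - 24w^2 + 104w - 204) + (12w^2 - 36w + 204)
  4w^3 - 24w^2 + 104w - 204 = ((1/3)w - 1)(12w^2 - 36w + 204) + (0)
Last nonzero remainder: 12w^2 - 36w + 204. Dividing through by 12 gives the monic gcd w^2 - 3w + 17.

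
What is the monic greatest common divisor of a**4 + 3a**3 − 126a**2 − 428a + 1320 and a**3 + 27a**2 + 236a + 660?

Euclidean algorithm in ℚ[a]:
  a**4 + 3a**3 − 126a**2 − 428a + 1320 = (a − 24)(a**3 + 27a**2 + 236a + 660) + (286a**2 + 4576a + 17160)
  a**3 + 27a**2 + 236a + 660 = ((1/286)a + 1/26)(286a**2 + 4576a + 17160) + (0)
Last nonzero remainder: 286a**2 + 4576a + 17160. Dividing through by 286 gives the monic gcd a**2 + 16a + 60.

a**2 + 16a + 60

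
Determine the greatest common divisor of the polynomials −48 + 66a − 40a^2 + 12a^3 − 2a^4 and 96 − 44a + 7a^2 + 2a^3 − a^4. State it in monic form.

8 − 3a + a^2

Apply the Euclidean algorithm:
  −2a^4 + 12a^3 − 40a^2 + 66a − 48 = (2)(−a^4 + 2a^3 + 7a^2 − 44a + 96) + (8a^3 − 54a^2 + 154a − 240)
  −a^4 + 2a^3 + 7a^2 − 44a + 96 = (−(1/8)a − 19/32)(8a^3 − 54a^2 + 154a − 240) + (−(93/16)a^2 + (279/16)a − 93/2)
  8a^3 − 54a^2 + 154a − 240 = (−(128/93)a + 160/31)(−(93/16)a^2 + (279/16)a − 93/2) + (0)
Last nonzero remainder: −(93/16)a^2 + (279/16)a − 93/2. Dividing through by −93/16 gives the monic gcd a^2 − 3a + 8.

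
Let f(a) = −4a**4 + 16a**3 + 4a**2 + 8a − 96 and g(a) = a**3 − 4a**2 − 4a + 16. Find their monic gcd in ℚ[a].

a**2 − 6a + 8

Repeated division with remainder:
  −4a**4 + 16a**3 + 4a**2 + 8a − 96 = (−4a)(a**3 − 4a**2 − 4a + 16) + (−12a**2 + 72a − 96)
  a**3 − 4a**2 − 4a + 16 = (−(1/12)a − 1/6)(−12a**2 + 72a − 96) + (0)
Last nonzero remainder: −12a**2 + 72a − 96. Dividing through by −12 gives the monic gcd a**2 − 6a + 8.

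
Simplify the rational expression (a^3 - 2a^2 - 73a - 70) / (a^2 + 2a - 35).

(a^2 - 9a - 10)/(a - 5)

Apply the Euclidean algorithm:
  a^3 - 2a^2 - 73a - 70 = (a - 4)(a^2 + 2a - 35) + (-30a - 210)
  a^2 + 2a - 35 = (-(1/30)a + 1/6)(-30a - 210) + (0)
Last nonzero remainder: -30a - 210. Dividing through by -30 gives the monic gcd a + 7.
Cancel a + 7 from numerator and denominator to get the reduced form.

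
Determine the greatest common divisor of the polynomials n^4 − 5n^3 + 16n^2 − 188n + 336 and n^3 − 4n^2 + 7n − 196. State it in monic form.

Euclidean algorithm in ℚ[n]:
  n^4 − 5n^3 + 16n^2 − 188n + 336 = (n − 1)(n^3 − 4n^2 + 7n − 196) + (5n^2 + 15n + 140)
  n^3 − 4n^2 + 7n − 196 = ((1/5)n − 7/5)(5n^2 + 15n + 140) + (0)
Last nonzero remainder: 5n^2 + 15n + 140. Dividing through by 5 gives the monic gcd n^2 + 3n + 28.

n^2 + 3n + 28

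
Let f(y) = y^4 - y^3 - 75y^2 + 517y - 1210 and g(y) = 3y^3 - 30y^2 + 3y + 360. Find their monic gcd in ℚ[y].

Apply the Euclidean algorithm:
  y^4 - y^3 - 75y^2 + 517y - 1210 = ((1/3)y + 3)(3y^3 - 30y^2 + 3y + 360) + (14y^2 + 388y - 2290)
  3y^3 - 30y^2 + 3y + 360 = ((3/14)y - 396/49)(14y^2 + 388y - 2290) + ((177840/49)y - 889200/49)
  14y^2 + 388y - 2290 = ((343/88920)y + 11221/88920)((177840/49)y - 889200/49) + (0)
Last nonzero remainder: (177840/49)y - 889200/49. Dividing through by 177840/49 gives the monic gcd y - 5.

y - 5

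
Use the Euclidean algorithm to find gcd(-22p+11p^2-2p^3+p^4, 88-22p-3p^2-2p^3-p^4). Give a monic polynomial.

Euclidean algorithm in ℚ[p]:
  p^4-2p^3+11p^2-22p = (-1)(-p^4-2p^3-3p^2-22p+88) + (-4p^3+8p^2-44p+88)
  -p^4-2p^3-3p^2-22p+88 = ((1/4)p+1)(-4p^3+8p^2-44p+88) + (0)
Last nonzero remainder: -4p^3+8p^2-44p+88. Dividing through by -4 gives the monic gcd p^3-2p^2+11p-22.

-22+11p-2p^2+p^3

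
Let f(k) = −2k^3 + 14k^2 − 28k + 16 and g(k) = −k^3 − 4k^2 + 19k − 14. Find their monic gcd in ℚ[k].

k^2 − 3k + 2

Euclidean algorithm in ℚ[k]:
  −2k^3 + 14k^2 − 28k + 16 = (2)(−k^3 − 4k^2 + 19k − 14) + (22k^2 − 66k + 44)
  −k^3 − 4k^2 + 19k − 14 = (−(1/22)k − 7/22)(22k^2 − 66k + 44) + (0)
Last nonzero remainder: 22k^2 − 66k + 44. Dividing through by 22 gives the monic gcd k^2 − 3k + 2.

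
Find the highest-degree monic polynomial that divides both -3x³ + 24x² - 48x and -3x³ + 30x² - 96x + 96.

x² - 8x + 16

By polynomial division,
  -3x³ + 24x² - 48x = (-3x³ + 30x² - 96x + 96) + (-6x² + 48x - 96)
  -3x³ + 30x² - 96x + 96 = ((1/2)x - 1)(-6x² + 48x - 96) + (0)
Last nonzero remainder: -6x² + 48x - 96. Dividing through by -6 gives the monic gcd x² - 8x + 16.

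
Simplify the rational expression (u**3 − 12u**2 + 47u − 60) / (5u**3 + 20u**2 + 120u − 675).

(u**2 − 9u + 20)/(5u**2 + 35u + 225)

Repeated division with remainder:
  u**3 − 12u**2 + 47u − 60 = (1/5)(5u**3 + 20u**2 + 120u − 675) + (−16u**2 + 23u + 75)
  5u**3 + 20u**2 + 120u − 675 = (−(5/16)u − 435/256)(−16u**2 + 23u + 75) + ((46725/256)u − 140175/256)
  −16u**2 + 23u + 75 = (−(4096/46725)u − 256/1869)((46725/256)u − 140175/256) + (0)
Last nonzero remainder: (46725/256)u − 140175/256. Dividing through by 46725/256 gives the monic gcd u − 3.
Cancel u − 3 from numerator and denominator to get the reduced form.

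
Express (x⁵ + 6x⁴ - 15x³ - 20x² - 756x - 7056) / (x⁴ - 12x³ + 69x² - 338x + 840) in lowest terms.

Euclidean algorithm in ℚ[x]:
  x⁵ + 6x⁴ - 15x³ - 20x² - 756x - 7056 = (x + 18)(x⁴ - 12x³ + 69x² - 338x + 840) + (132x³ - 924x² + 4488x - 22176)
  x⁴ - 12x³ + 69x² - 338x + 840 = ((1/132)x - 5/132)(132x³ - 924x² + 4488x - 22176) + (0)
Last nonzero remainder: 132x³ - 924x² + 4488x - 22176. Dividing through by 132 gives the monic gcd x³ - 7x² + 34x - 168.
Cancel x³ - 7x² + 34x - 168 from numerator and denominator to get the reduced form.

(x² + 13x + 42)/(x - 5)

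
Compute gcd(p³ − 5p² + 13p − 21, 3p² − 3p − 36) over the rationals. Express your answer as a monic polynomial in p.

1

By polynomial division,
  p³ − 5p² + 13p − 21 = ((1/3)p − 4/3)(3p² − 3p − 36) + (21p − 69)
  3p² − 3p − 36 = ((1/7)p + 16/49)(21p − 69) + (−660/49)
  21p − 69 = (−(343/220)p + 1127/220)(−660/49) + (0)
The last nonzero remainder is the constant −660/49, so the polynomials are coprime and gcd = 1.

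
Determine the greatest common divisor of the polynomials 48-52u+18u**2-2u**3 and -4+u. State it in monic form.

-4+u

Repeated division with remainder:
  -2u**3+18u**2-52u+48 = (-2u**2+10u-12)(u-4) + (0)
The last nonzero remainder u-4 is already monic.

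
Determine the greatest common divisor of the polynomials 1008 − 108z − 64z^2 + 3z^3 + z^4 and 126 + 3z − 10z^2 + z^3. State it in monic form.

Apply the Euclidean algorithm:
  z^4 + 3z^3 − 64z^2 − 108z + 1008 = (z + 13)(z^3 − 10z^2 + 3z + 126) + (63z^2 − 273z − 630)
  z^3 − 10z^2 + 3z + 126 = ((1/63)z − 17/189)(63z^2 − 273z − 630) + (−(104/9)z + 208/3)
  63z^2 − 273z − 630 = (−(567/104)z − 945/104)(−(104/9)z + 208/3) + (0)
Last nonzero remainder: −(104/9)z + 208/3. Dividing through by −104/9 gives the monic gcd z − 6.

−6 + z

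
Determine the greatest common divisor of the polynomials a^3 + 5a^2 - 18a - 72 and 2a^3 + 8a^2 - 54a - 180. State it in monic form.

a^2 + 9a + 18

By polynomial division,
  a^3 + 5a^2 - 18a - 72 = (1/2)(2a^3 + 8a^2 - 54a - 180) + (a^2 + 9a + 18)
  2a^3 + 8a^2 - 54a - 180 = (2a - 10)(a^2 + 9a + 18) + (0)
The last nonzero remainder a^2 + 9a + 18 is already monic.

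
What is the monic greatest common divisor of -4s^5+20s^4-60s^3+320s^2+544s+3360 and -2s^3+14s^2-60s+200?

s^2-2s+20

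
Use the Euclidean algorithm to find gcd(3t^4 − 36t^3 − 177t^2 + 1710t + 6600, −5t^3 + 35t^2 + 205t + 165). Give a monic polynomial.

By polynomial division,
  3t^4 − 36t^3 − 177t^2 + 1710t + 6600 = (−(3/5)t + 3)(−5t^3 + 35t^2 + 205t + 165) + (−159t^2 + 1194t + 6105)
  −5t^3 + 35t^2 + 205t + 165 = ((5/159)t + 45/2809)(−159t^2 + 1194t + 6105) + (−(17160/2809)t + 188760/2809)
  −159t^2 + 1194t + 6105 = ((148877/5720)t + 103933/1144)(−(17160/2809)t + 188760/2809) + (0)
Last nonzero remainder: −(17160/2809)t + 188760/2809. Dividing through by −17160/2809 gives the monic gcd t − 11.

t − 11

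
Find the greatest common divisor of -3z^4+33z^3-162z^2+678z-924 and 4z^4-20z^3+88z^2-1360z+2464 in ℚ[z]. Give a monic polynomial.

z^2-9z+14

Euclidean algorithm in ℚ[z]:
  -3z^4+33z^3-162z^2+678z-924 = (-3/4)(4z^4-20z^3+88z^2-1360z+2464) + (18z^3-96z^2-342z+924)
  4z^4-20z^3+88z^2-1360z+2464 = ((2/9)z+2/27)(18z^3-96z^2-342z+924) + ((1540/9)z^2-1540z+21560/9)
  18z^3-96z^2-342z+924 = ((81/770)z+27/70)((1540/9)z^2-1540z+21560/9) + (0)
Last nonzero remainder: (1540/9)z^2-1540z+21560/9. Dividing through by 1540/9 gives the monic gcd z^2-9z+14.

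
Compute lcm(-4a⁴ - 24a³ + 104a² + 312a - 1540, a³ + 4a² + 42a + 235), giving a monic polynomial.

a⁶ + 5a⁵ + 15a⁴ + 230a³ - 759a² - 4051a + 18095

Apply the Euclidean algorithm:
  -4a⁴ - 24a³ + 104a² + 312a - 1540 = (-4a - 8)(a³ + 4a² + 42a + 235) + (304a² + 1588a + 340)
  a³ + 4a² + 42a + 235 = ((1/304)a - 93/23104)(304a² + 1588a + 340) + ((273053/5776)a + 1365265/5776)
  304a² + 1588a + 340 = ((1755904/273053)a + 392768/273053)((273053/5776)a + 1365265/5776) + (0)
Last nonzero remainder: (273053/5776)a + 1365265/5776. Dividing through by 273053/5776 gives the monic gcd a + 5.
Then lcm(f, g) = f·g / gcd(f, g); expanding and making the result monic gives the answer.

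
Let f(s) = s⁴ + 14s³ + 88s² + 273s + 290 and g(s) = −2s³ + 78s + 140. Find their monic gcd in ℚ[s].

s² + 7s + 10

Repeated division with remainder:
  s⁴ + 14s³ + 88s² + 273s + 290 = (−(1/2)s − 7)(−2s³ + 78s + 140) + (127s² + 889s + 1270)
  −2s³ + 78s + 140 = (−(2/127)s + 14/127)(127s² + 889s + 1270) + (0)
Last nonzero remainder: 127s² + 889s + 1270. Dividing through by 127 gives the monic gcd s² + 7s + 10.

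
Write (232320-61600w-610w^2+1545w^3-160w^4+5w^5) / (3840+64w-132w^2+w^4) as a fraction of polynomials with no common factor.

(605-110w+5w^2)/(10+w)

By polynomial division,
  5w^5-160w^4+1545w^3-610w^2-61600w+232320 = (5w-160)(w^4-132w^2+64w+3840) + (2205w^3-22050w^2-70560w+846720)
  w^4-132w^2+64w+3840 = ((1/2205)w+2/441)(2205w^3-22050w^2-70560w+846720) + (0)
Last nonzero remainder: 2205w^3-22050w^2-70560w+846720. Dividing through by 2205 gives the monic gcd w^3-10w^2-32w+384.
Cancel w^3-10w^2-32w+384 from numerator and denominator to get the reduced form.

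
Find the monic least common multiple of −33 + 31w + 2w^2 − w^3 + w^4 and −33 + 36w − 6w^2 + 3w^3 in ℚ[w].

−363 + 374w − 42w^2 + 18w^3 + 14w^4 − 2w^5 + w^6

By polynomial division,
  w^4 − w^3 + 2w^2 + 31w − 33 = ((1/3)w + 1/3)(3w^3 − 6w^2 + 36w − 33) + (−8w^2 + 30w − 22)
  3w^3 − 6w^2 + 36w − 33 = (−(3/8)w − 21/32)(−8w^2 + 30w − 22) + ((759/16)w − 759/16)
  −8w^2 + 30w − 22 = (−(128/759)w + 32/69)((759/16)w − 759/16) + (0)
Last nonzero remainder: (759/16)w − 759/16. Dividing through by 759/16 gives the monic gcd w − 1.
Then lcm(f, g) = f·g / gcd(f, g); expanding and making the result monic gives the answer.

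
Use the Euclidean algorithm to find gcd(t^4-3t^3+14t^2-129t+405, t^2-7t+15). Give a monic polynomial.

t^2-7t+15

Apply the Euclidean algorithm:
  t^4-3t^3+14t^2-129t+405 = (t^2+4t+27)(t^2-7t+15) + (0)
The last nonzero remainder t^2-7t+15 is already monic.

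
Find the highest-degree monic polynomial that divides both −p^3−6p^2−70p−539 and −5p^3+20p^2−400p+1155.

p^2−p+77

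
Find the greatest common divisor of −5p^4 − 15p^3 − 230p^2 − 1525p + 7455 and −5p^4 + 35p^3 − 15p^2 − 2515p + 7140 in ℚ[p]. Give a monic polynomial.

Apply the Euclidean algorithm:
  −5p^4 − 15p^3 − 230p^2 − 1525p + 7455 = (−5p^4 + 35p^3 − 15p^2 − 2515p + 7140) + (−50p^3 − 215p^2 + 990p + 315)
  −5p^4 + 35p^3 − 15p^2 − 2515p + 7140 = ((1/10)p − 113/100)(−50p^3 − 215p^2 + 990p + 315) + (−(7139/20)p^2 − (7139/5)p + 149919/20)
  −50p^3 − 215p^2 + 990p + 315 = ((1000/7139)p + 300/7139)(−(7139/20)p^2 − (7139/5)p + 149919/20) + (0)
Last nonzero remainder: −(7139/20)p^2 − (7139/5)p + 149919/20. Dividing through by −7139/20 gives the monic gcd p^2 + 4p − 21.

p^2 + 4p − 21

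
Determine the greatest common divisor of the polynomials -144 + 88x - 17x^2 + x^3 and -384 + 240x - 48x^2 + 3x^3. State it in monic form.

16 - 8x + x^2

Repeated division with remainder:
  x^3 - 17x^2 + 88x - 144 = (1/3)(3x^3 - 48x^2 + 240x - 384) + (-x^2 + 8x - 16)
  3x^3 - 48x^2 + 240x - 384 = (-3x + 24)(-x^2 + 8x - 16) + (0)
Last nonzero remainder: -x^2 + 8x - 16. Dividing through by -1 gives the monic gcd x^2 - 8x + 16.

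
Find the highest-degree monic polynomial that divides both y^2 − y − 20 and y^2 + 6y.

1

Repeated division with remainder:
  y^2 − y − 20 = (y^2 + 6y) + (−7y − 20)
  y^2 + 6y = (−(1/7)y − 22/49)(−7y − 20) + (−440/49)
  −7y − 20 = ((343/440)y + 49/22)(−440/49) + (0)
The last nonzero remainder is the constant −440/49, so the polynomials are coprime and gcd = 1.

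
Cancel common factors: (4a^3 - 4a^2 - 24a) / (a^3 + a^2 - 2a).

(4a - 12)/(a - 1)

Euclidean algorithm in ℚ[a]:
  4a^3 - 4a^2 - 24a = (4)(a^3 + a^2 - 2a) + (-8a^2 - 16a)
  a^3 + a^2 - 2a = (-(1/8)a + 1/8)(-8a^2 - 16a) + (0)
Last nonzero remainder: -8a^2 - 16a. Dividing through by -8 gives the monic gcd a^2 + 2a.
Cancel a^2 + 2a from numerator and denominator to get the reduced form.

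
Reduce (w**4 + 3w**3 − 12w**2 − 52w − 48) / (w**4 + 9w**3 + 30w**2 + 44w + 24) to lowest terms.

(w − 4)/(w + 2)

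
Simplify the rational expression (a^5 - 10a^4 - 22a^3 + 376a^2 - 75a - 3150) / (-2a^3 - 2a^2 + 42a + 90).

Repeated division with remainder:
  a^5 - 10a^4 - 22a^3 + 376a^2 - 75a - 3150 = (-(1/2)a^2 + (11/2)a - 5)(-2a^3 - 2a^2 + 42a + 90) + (180a^2 - 360a - 2700)
  -2a^3 - 2a^2 + 42a + 90 = (-(1/90)a - 1/30)(180a^2 - 360a - 2700) + (0)
Last nonzero remainder: 180a^2 - 360a - 2700. Dividing through by 180 gives the monic gcd a^2 - 2a - 15.
Cancel a^2 - 2a - 15 from numerator and denominator to get the reduced form.

(-a^3 + 8a^2 + 23a - 210)/(2a + 6)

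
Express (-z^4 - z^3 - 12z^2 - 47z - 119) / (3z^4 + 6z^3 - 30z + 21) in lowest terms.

(-z^2 + 3z - 17)/(3z^2 - 6z + 3)

Repeated division with remainder:
  -z^4 - z^3 - 12z^2 - 47z - 119 = (-1/3)(3z^4 + 6z^3 - 30z + 21) + (z^3 - 12z^2 - 57z - 112)
  3z^4 + 6z^3 - 30z + 21 = (3z + 42)(z^3 - 12z^2 - 57z - 112) + (675z^2 + 2700z + 4725)
  z^3 - 12z^2 - 57z - 112 = ((1/675)z - 16/675)(675z^2 + 2700z + 4725) + (0)
Last nonzero remainder: 675z^2 + 2700z + 4725. Dividing through by 675 gives the monic gcd z^2 + 4z + 7.
Cancel z^2 + 4z + 7 from numerator and denominator to get the reduced form.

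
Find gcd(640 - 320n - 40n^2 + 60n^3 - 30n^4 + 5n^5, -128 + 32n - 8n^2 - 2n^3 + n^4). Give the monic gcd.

-32 + 16n - 6n^2 + n^3

By polynomial division,
  5n^5 - 30n^4 + 60n^3 - 40n^2 - 320n + 640 = (5n - 20)(n^4 - 2n^3 - 8n^2 + 32n - 128) + (60n^3 - 360n^2 + 960n - 1920)
  n^4 - 2n^3 - 8n^2 + 32n - 128 = ((1/60)n + 1/15)(60n^3 - 360n^2 + 960n - 1920) + (0)
Last nonzero remainder: 60n^3 - 360n^2 + 960n - 1920. Dividing through by 60 gives the monic gcd n^3 - 6n^2 + 16n - 32.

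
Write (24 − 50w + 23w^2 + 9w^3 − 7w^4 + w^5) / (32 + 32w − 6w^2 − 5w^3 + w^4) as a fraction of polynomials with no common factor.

(−3 + 7w − 5w^2 + w^3)/(−4 − 3w + w^2)

By polynomial division,
  w^5 − 7w^4 + 9w^3 + 23w^2 − 50w + 24 = (w − 2)(w^4 − 5w^3 − 6w^2 + 32w + 32) + (5w^3 − 21w^2 − 18w + 88)
  w^4 − 5w^3 − 6w^2 + 32w + 32 = ((1/5)w − 4/25)(5w^3 − 21w^2 − 18w + 88) + (−(144/25)w^2 + (288/25)w + 1152/25)
  5w^3 − 21w^2 − 18w + 88 = (−(125/144)w + 275/144)(−(144/25)w^2 + (288/25)w + 1152/25) + (0)
Last nonzero remainder: −(144/25)w^2 + (288/25)w + 1152/25. Dividing through by −144/25 gives the monic gcd w^2 − 2w − 8.
Cancel w^2 − 2w − 8 from numerator and denominator to get the reduced form.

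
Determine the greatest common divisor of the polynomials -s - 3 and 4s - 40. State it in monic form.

1

Euclidean algorithm in ℚ[s]:
  -s - 3 = (-1/4)(4s - 40) + (-13)
  4s - 40 = (-(4/13)s + 40/13)(-13) + (0)
The last nonzero remainder is the constant -13, so the polynomials are coprime and gcd = 1.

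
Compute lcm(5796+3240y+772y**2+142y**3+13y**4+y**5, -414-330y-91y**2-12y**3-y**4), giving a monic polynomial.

Repeated division with remainder:
  y**5+13y**4+142y**3+772y**2+3240y+5796 = (-y-1)(-y**4-12y**3-91y**2-330y-414) + (39y**3+351y**2+2496y+5382)
  -y**4-12y**3-91y**2-330y-414 = (-(1/39)y-1/13)(39y**3+351y**2+2496y+5382) + (0)
Last nonzero remainder: 39y**3+351y**2+2496y+5382. Dividing through by 39 gives the monic gcd y**3+9y**2+64y+138.
Then lcm(f, g) = f·g / gcd(f, g); expanding and making the result monic gives the answer.

17388+15516y+5556y**2+1198y**3+181y**4+16y**5+y**6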